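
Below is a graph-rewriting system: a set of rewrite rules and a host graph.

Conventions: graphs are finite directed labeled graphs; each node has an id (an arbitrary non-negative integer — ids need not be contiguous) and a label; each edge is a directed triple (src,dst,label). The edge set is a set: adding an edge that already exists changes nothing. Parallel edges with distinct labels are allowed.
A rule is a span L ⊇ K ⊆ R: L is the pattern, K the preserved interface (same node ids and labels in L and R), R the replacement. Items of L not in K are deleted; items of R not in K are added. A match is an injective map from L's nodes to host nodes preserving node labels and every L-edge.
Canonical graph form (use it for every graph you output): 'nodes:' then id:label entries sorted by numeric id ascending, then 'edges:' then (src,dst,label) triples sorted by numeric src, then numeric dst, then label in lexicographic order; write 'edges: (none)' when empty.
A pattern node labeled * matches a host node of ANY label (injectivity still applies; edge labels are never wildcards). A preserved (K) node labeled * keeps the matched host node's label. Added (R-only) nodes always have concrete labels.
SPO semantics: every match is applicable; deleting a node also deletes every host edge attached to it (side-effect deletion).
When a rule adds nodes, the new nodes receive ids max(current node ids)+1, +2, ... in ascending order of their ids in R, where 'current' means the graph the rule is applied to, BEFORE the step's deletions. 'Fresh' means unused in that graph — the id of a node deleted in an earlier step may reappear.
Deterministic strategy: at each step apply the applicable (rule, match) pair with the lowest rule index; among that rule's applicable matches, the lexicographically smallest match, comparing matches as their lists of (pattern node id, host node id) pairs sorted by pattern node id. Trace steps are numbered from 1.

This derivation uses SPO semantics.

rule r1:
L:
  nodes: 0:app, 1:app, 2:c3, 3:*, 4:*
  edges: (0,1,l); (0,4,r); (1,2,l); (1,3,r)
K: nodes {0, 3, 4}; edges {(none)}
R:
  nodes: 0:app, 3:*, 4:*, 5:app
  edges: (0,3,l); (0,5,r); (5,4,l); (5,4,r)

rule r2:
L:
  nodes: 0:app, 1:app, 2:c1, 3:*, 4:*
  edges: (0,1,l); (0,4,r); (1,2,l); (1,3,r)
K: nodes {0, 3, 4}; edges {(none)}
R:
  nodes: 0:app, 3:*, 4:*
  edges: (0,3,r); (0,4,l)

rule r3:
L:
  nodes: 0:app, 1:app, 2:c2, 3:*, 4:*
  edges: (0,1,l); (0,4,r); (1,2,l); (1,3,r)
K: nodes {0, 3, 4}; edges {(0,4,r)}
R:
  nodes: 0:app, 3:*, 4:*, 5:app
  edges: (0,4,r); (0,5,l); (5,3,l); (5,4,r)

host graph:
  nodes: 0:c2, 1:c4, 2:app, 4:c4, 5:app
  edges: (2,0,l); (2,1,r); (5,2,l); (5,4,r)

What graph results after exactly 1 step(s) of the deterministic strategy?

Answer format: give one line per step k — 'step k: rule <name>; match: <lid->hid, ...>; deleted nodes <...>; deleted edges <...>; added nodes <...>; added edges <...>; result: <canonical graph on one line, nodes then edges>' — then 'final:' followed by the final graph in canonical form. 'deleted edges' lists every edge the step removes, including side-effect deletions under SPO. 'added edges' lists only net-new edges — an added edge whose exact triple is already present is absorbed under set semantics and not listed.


step 1: rule r3; match: 0->5, 1->2, 2->0, 3->1, 4->4; deleted nodes 0, 2; deleted edges (2,0,l); (2,1,r); (5,2,l); added nodes 6; added edges (5,6,l); (6,1,l); (6,4,r); result: nodes: 1:c4, 4:c4, 5:app, 6:app edges: (5,4,r); (5,6,l); (6,1,l); (6,4,r)
final:
nodes: 1:c4, 4:c4, 5:app, 6:app
edges: (5,4,r); (5,6,l); (6,1,l); (6,4,r)


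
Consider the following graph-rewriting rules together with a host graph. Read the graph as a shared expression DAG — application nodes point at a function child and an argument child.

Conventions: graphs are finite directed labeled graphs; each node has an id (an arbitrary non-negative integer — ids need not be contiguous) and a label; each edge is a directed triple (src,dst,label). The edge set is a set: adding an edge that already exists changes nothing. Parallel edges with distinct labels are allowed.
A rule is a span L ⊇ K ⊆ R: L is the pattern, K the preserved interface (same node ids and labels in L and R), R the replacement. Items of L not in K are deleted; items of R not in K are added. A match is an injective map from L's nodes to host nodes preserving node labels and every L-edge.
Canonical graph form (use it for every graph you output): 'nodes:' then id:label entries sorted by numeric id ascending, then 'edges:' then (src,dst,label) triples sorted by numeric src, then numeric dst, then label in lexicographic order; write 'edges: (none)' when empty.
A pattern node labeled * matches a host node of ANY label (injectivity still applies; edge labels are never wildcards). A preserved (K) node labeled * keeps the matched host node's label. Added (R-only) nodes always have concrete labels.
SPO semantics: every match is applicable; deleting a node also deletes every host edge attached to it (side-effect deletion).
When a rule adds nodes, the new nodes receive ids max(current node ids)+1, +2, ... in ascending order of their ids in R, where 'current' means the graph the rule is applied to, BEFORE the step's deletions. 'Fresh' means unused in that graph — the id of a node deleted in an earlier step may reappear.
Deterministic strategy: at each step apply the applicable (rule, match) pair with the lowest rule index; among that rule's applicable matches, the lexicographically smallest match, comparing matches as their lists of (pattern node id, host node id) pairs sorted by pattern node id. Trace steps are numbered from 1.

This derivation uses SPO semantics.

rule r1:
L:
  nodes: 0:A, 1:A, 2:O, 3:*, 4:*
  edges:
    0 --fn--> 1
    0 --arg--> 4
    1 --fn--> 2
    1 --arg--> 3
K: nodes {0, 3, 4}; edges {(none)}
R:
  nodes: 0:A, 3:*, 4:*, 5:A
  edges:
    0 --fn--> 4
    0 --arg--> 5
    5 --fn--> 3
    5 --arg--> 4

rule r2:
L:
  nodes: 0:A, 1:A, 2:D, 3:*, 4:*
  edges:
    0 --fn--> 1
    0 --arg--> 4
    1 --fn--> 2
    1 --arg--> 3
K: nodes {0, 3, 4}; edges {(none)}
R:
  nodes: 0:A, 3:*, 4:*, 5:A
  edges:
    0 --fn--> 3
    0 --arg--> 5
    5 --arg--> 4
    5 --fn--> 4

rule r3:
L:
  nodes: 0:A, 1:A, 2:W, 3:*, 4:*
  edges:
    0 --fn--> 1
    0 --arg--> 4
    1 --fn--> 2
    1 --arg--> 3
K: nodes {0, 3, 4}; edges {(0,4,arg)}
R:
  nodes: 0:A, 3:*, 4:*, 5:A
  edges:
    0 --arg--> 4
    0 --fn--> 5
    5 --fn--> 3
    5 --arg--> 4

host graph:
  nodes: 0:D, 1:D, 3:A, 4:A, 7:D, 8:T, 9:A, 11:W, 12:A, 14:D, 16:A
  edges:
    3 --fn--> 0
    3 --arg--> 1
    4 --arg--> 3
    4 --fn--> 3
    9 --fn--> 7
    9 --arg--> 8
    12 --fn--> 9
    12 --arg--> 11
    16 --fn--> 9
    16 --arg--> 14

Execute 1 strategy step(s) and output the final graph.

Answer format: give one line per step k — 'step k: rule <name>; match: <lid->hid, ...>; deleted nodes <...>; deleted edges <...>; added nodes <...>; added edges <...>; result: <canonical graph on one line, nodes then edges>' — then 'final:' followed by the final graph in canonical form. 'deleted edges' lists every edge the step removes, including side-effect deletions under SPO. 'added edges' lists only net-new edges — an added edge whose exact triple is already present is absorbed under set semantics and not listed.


step 1: rule r2; match: 0->12, 1->9, 2->7, 3->8, 4->11; deleted nodes 7, 9; deleted edges (9,7,fn); (9,8,arg); (12,9,fn); (12,11,arg); (16,9,fn); added nodes 17; added edges (12,8,fn); (12,17,arg); (17,11,arg); (17,11,fn); result: nodes: 0:D, 1:D, 3:A, 4:A, 8:T, 11:W, 12:A, 14:D, 16:A, 17:A edges: (3,0,fn); (3,1,arg); (4,3,arg); (4,3,fn); (12,8,fn); (12,17,arg); (16,14,arg); (17,11,arg); (17,11,fn)
final:
nodes: 0:D, 1:D, 3:A, 4:A, 8:T, 11:W, 12:A, 14:D, 16:A, 17:A
edges: (3,0,fn); (3,1,arg); (4,3,arg); (4,3,fn); (12,8,fn); (12,17,arg); (16,14,arg); (17,11,arg); (17,11,fn)


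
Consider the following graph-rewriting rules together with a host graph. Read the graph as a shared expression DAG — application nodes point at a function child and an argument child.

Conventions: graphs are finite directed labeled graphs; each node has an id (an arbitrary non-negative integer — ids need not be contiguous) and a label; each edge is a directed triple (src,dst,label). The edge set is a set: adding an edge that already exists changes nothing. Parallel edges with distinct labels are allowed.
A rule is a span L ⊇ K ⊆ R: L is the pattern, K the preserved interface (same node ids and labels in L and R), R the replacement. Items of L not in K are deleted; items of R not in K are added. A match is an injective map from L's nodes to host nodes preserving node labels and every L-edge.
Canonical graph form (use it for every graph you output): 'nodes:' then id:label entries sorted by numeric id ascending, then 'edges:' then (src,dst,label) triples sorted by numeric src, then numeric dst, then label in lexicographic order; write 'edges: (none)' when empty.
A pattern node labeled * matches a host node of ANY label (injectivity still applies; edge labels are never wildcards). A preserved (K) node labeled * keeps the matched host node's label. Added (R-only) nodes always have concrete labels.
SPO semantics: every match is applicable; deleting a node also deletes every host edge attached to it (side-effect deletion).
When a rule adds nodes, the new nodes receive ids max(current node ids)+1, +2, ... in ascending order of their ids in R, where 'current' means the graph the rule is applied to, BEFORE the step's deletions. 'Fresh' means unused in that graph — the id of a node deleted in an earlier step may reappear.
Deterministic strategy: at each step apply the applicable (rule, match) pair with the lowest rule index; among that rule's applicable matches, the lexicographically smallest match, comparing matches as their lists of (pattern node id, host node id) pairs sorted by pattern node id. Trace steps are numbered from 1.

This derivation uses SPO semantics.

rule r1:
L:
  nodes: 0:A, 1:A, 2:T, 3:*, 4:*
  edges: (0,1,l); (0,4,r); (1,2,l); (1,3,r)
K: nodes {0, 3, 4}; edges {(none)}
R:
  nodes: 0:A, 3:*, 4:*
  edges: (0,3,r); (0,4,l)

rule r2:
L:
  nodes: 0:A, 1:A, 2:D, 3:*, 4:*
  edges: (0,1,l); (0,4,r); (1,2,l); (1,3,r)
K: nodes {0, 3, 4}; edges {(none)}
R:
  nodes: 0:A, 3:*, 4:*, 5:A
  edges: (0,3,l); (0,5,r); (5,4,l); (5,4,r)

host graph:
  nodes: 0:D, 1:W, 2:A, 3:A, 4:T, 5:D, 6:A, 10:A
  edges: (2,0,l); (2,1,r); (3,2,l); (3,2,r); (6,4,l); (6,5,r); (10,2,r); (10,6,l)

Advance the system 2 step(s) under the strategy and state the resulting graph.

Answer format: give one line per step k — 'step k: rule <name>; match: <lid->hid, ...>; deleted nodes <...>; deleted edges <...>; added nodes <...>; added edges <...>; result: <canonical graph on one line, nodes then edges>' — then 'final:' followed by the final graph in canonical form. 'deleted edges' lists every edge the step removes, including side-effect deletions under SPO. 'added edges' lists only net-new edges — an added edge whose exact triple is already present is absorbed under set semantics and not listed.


step 1: rule r1; match: 0->10, 1->6, 2->4, 3->5, 4->2; deleted nodes 4, 6; deleted edges (6,4,l); (6,5,r); (10,2,r); (10,6,l); added nodes (none); added edges (10,2,l); (10,5,r); result: nodes: 0:D, 1:W, 2:A, 3:A, 5:D, 10:A edges: (2,0,l); (2,1,r); (3,2,l); (3,2,r); (10,2,l); (10,5,r)
step 2: rule r2; match: 0->10, 1->2, 2->0, 3->1, 4->5; deleted nodes 0, 2; deleted edges (2,0,l); (2,1,r); (3,2,l); (3,2,r); (10,2,l); (10,5,r); added nodes 11; added edges (10,1,l); (10,11,r); (11,5,l); (11,5,r); result: nodes: 1:W, 3:A, 5:D, 10:A, 11:A edges: (10,1,l); (10,11,r); (11,5,l); (11,5,r)
final:
nodes: 1:W, 3:A, 5:D, 10:A, 11:A
edges: (10,1,l); (10,11,r); (11,5,l); (11,5,r)


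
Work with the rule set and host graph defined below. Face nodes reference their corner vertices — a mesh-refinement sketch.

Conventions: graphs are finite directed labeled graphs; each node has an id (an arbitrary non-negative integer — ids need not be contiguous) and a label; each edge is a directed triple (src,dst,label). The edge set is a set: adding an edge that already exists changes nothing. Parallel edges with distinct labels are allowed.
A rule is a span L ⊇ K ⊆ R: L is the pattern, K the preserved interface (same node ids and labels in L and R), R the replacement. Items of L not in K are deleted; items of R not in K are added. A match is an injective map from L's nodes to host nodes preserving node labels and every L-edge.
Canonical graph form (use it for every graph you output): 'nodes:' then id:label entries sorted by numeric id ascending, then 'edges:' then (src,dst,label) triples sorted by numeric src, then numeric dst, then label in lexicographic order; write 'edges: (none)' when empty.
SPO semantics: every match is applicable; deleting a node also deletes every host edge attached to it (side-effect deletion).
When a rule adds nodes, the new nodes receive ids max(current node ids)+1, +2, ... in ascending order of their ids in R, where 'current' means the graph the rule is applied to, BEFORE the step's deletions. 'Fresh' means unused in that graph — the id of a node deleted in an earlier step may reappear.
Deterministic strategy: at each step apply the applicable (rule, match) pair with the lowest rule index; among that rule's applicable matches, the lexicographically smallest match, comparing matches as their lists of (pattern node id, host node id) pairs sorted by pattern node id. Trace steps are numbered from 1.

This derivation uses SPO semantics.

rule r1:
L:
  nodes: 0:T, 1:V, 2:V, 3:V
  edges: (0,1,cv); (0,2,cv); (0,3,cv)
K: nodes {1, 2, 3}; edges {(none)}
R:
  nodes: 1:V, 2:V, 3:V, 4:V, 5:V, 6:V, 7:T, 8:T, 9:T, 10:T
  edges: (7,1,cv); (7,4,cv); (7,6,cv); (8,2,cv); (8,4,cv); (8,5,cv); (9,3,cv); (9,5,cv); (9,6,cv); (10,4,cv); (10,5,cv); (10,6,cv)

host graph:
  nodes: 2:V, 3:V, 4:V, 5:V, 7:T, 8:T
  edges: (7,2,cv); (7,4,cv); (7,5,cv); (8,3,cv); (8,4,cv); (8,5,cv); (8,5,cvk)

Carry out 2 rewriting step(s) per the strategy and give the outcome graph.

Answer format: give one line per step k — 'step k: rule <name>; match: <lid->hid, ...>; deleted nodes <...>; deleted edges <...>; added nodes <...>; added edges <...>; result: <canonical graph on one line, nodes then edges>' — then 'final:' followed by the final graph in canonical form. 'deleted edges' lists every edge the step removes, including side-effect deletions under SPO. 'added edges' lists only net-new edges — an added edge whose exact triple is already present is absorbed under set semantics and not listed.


step 1: rule r1; match: 0->7, 1->2, 2->4, 3->5; deleted nodes 7; deleted edges (7,2,cv); (7,4,cv); (7,5,cv); added nodes 9, 10, 11, 12, 13, 14, 15; added edges (12,2,cv); (12,9,cv); (12,11,cv); (13,4,cv); (13,9,cv); (13,10,cv); (14,5,cv); (14,10,cv); (14,11,cv); (15,9,cv); (15,10,cv); (15,11,cv); result: nodes: 2:V, 3:V, 4:V, 5:V, 8:T, 9:V, 10:V, 11:V, 12:T, 13:T, 14:T, 15:T edges: (8,3,cv); (8,4,cv); (8,5,cv); (8,5,cvk); (12,2,cv); (12,9,cv); (12,11,cv); (13,4,cv); (13,9,cv); (13,10,cv); (14,5,cv); (14,10,cv); (14,11,cv); (15,9,cv); (15,10,cv); (15,11,cv)
step 2: rule r1; match: 0->8, 1->3, 2->4, 3->5; deleted nodes 8; deleted edges (8,3,cv); (8,4,cv); (8,5,cv); (8,5,cvk); added nodes 16, 17, 18, 19, 20, 21, 22; added edges (19,3,cv); (19,16,cv); (19,18,cv); (20,4,cv); (20,16,cv); (20,17,cv); (21,5,cv); (21,17,cv); (21,18,cv); (22,16,cv); (22,17,cv); (22,18,cv); result: nodes: 2:V, 3:V, 4:V, 5:V, 9:V, 10:V, 11:V, 12:T, 13:T, 14:T, 15:T, 16:V, 17:V, 18:V, 19:T, 20:T, 21:T, 22:T edges: (12,2,cv); (12,9,cv); (12,11,cv); (13,4,cv); (13,9,cv); (13,10,cv); (14,5,cv); (14,10,cv); (14,11,cv); (15,9,cv); (15,10,cv); (15,11,cv); (19,3,cv); (19,16,cv); (19,18,cv); (20,4,cv); (20,16,cv); (20,17,cv); (21,5,cv); (21,17,cv); (21,18,cv); (22,16,cv); (22,17,cv); (22,18,cv)
final:
nodes: 2:V, 3:V, 4:V, 5:V, 9:V, 10:V, 11:V, 12:T, 13:T, 14:T, 15:T, 16:V, 17:V, 18:V, 19:T, 20:T, 21:T, 22:T
edges: (12,2,cv); (12,9,cv); (12,11,cv); (13,4,cv); (13,9,cv); (13,10,cv); (14,5,cv); (14,10,cv); (14,11,cv); (15,9,cv); (15,10,cv); (15,11,cv); (19,3,cv); (19,16,cv); (19,18,cv); (20,4,cv); (20,16,cv); (20,17,cv); (21,5,cv); (21,17,cv); (21,18,cv); (22,16,cv); (22,17,cv); (22,18,cv)


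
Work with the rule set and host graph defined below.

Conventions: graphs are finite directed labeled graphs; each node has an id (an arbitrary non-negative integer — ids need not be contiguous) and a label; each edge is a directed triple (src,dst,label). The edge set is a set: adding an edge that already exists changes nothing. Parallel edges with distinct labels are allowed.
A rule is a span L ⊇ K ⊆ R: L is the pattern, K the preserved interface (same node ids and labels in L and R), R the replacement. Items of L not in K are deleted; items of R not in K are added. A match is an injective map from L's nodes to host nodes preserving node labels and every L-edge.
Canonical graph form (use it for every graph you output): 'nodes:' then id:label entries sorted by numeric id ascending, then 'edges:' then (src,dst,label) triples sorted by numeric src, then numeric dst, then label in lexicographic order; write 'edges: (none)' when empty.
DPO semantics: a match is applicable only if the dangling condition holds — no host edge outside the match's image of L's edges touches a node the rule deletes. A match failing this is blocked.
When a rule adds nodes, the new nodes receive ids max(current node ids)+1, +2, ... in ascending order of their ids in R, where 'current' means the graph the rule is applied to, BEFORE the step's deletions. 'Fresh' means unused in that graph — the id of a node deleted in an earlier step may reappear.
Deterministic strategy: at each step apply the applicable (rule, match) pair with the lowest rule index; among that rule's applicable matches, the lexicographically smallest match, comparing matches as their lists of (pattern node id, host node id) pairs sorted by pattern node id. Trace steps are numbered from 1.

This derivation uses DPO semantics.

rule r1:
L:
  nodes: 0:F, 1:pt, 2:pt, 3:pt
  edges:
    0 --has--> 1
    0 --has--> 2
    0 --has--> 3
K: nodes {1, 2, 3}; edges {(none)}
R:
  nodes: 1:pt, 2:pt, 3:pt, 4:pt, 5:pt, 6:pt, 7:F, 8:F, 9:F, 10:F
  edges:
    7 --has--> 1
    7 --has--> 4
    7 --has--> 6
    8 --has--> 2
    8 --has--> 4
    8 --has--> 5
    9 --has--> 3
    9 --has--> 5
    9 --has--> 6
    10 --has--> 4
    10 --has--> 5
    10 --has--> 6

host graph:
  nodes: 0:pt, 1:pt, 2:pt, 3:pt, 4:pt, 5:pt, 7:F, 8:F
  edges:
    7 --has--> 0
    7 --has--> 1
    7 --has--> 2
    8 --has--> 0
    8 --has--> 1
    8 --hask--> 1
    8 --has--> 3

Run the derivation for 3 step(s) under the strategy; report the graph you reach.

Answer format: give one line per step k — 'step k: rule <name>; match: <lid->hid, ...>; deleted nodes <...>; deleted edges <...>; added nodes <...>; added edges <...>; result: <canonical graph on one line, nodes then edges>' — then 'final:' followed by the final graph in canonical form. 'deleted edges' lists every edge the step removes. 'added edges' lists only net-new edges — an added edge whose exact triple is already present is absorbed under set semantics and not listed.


step 1: rule r1; match: 0->7, 1->0, 2->1, 3->2; deleted nodes 7; deleted edges (7,0,has); (7,1,has); (7,2,has); added nodes 9, 10, 11, 12, 13, 14, 15; added edges (12,0,has); (12,9,has); (12,11,has); (13,1,has); (13,9,has); (13,10,has); (14,2,has); (14,10,has); (14,11,has); (15,9,has); (15,10,has); (15,11,has); result: nodes: 0:pt, 1:pt, 2:pt, 3:pt, 4:pt, 5:pt, 8:F, 9:pt, 10:pt, 11:pt, 12:F, 13:F, 14:F, 15:F edges: (8,0,has); (8,1,has); (8,1,hask); (8,3,has); (12,0,has); (12,9,has); (12,11,has); (13,1,has); (13,9,has); (13,10,has); (14,2,has); (14,10,has); (14,11,has); (15,9,has); (15,10,has); (15,11,has)
step 2: rule r1; match: 0->12, 1->0, 2->9, 3->11; deleted nodes 12; deleted edges (12,0,has); (12,9,has); (12,11,has); added nodes 16, 17, 18, 19, 20, 21, 22; added edges (19,0,has); (19,16,has); (19,18,has); (20,9,has); (20,16,has); (20,17,has); (21,11,has); (21,17,has); (21,18,has); (22,16,has); (22,17,has); (22,18,has); result: nodes: 0:pt, 1:pt, 2:pt, 3:pt, 4:pt, 5:pt, 8:F, 9:pt, 10:pt, 11:pt, 13:F, 14:F, 15:F, 16:pt, 17:pt, 18:pt, 19:F, 20:F, 21:F, 22:F edges: (8,0,has); (8,1,has); (8,1,hask); (8,3,has); (13,1,has); (13,9,has); (13,10,has); (14,2,has); (14,10,has); (14,11,has); (15,9,has); (15,10,has); (15,11,has); (19,0,has); (19,16,has); (19,18,has); (20,9,has); (20,16,has); (20,17,has); (21,11,has); (21,17,has); (21,18,has); (22,16,has); (22,17,has); (22,18,has)
step 3: rule r1; match: 0->13, 1->1, 2->9, 3->10; deleted nodes 13; deleted edges (13,1,has); (13,9,has); (13,10,has); added nodes 23, 24, 25, 26, 27, 28, 29; added edges (26,1,has); (26,23,has); (26,25,has); (27,9,has); (27,23,has); (27,24,has); (28,10,has); (28,24,has); (28,25,has); (29,23,has); (29,24,has); (29,25,has); result: nodes: 0:pt, 1:pt, 2:pt, 3:pt, 4:pt, 5:pt, 8:F, 9:pt, 10:pt, 11:pt, 14:F, 15:F, 16:pt, 17:pt, 18:pt, 19:F, 20:F, 21:F, 22:F, 23:pt, 24:pt, 25:pt, 26:F, 27:F, 28:F, 29:F edges: (8,0,has); (8,1,has); (8,1,hask); (8,3,has); (14,2,has); (14,10,has); (14,11,has); (15,9,has); (15,10,has); (15,11,has); (19,0,has); (19,16,has); (19,18,has); (20,9,has); (20,16,has); (20,17,has); (21,11,has); (21,17,has); (21,18,has); (22,16,has); (22,17,has); (22,18,has); (26,1,has); (26,23,has); (26,25,has); (27,9,has); (27,23,has); (27,24,has); (28,10,has); (28,24,has); (28,25,has); (29,23,has); (29,24,has); (29,25,has)
final:
nodes: 0:pt, 1:pt, 2:pt, 3:pt, 4:pt, 5:pt, 8:F, 9:pt, 10:pt, 11:pt, 14:F, 15:F, 16:pt, 17:pt, 18:pt, 19:F, 20:F, 21:F, 22:F, 23:pt, 24:pt, 25:pt, 26:F, 27:F, 28:F, 29:F
edges: (8,0,has); (8,1,has); (8,1,hask); (8,3,has); (14,2,has); (14,10,has); (14,11,has); (15,9,has); (15,10,has); (15,11,has); (19,0,has); (19,16,has); (19,18,has); (20,9,has); (20,16,has); (20,17,has); (21,11,has); (21,17,has); (21,18,has); (22,16,has); (22,17,has); (22,18,has); (26,1,has); (26,23,has); (26,25,has); (27,9,has); (27,23,has); (27,24,has); (28,10,has); (28,24,has); (28,25,has); (29,23,has); (29,24,has); (29,25,has)


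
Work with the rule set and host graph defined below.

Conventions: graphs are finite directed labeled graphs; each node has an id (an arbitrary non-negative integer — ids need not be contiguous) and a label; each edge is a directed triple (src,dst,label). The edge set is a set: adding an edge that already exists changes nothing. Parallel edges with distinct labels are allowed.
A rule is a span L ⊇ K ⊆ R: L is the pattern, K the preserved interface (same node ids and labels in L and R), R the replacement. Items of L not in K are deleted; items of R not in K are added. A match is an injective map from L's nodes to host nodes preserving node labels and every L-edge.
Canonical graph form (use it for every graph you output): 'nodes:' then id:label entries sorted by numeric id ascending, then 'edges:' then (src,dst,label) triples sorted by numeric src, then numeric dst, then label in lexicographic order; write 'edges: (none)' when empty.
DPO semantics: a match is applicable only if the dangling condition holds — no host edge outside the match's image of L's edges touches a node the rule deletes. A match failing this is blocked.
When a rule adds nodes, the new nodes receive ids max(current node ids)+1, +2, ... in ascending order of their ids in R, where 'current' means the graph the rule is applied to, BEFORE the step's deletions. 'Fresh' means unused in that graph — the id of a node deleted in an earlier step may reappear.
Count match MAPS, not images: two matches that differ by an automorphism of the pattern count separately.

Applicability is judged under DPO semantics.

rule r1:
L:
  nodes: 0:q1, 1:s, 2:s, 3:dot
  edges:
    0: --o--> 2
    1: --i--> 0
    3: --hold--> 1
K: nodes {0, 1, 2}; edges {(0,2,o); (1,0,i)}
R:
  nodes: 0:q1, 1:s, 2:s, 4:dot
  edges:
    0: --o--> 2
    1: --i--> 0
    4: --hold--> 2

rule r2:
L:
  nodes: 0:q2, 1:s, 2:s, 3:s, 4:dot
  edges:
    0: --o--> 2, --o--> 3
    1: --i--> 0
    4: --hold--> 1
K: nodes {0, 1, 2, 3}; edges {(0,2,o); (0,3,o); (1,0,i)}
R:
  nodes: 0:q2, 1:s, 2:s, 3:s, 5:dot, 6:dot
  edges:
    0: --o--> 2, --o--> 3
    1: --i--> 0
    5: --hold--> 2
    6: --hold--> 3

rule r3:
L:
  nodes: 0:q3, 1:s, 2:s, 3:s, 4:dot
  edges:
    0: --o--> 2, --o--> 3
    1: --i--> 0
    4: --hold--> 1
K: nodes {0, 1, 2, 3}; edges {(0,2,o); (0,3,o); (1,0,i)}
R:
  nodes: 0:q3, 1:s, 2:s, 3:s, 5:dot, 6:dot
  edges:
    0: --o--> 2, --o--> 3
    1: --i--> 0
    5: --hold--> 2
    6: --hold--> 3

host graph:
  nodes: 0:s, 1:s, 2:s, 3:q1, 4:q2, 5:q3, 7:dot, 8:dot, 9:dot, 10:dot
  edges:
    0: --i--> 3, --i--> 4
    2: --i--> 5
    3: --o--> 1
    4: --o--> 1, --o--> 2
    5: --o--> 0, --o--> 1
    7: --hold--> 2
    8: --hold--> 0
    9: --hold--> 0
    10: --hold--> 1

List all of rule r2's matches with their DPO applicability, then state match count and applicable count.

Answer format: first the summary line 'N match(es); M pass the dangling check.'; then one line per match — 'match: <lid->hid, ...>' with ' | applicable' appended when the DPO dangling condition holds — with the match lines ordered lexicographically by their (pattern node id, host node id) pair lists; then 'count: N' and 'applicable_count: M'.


4 match(es); 4 pass the dangling check.
match: 0->4, 1->0, 2->1, 3->2, 4->8 | applicable
match: 0->4, 1->0, 2->1, 3->2, 4->9 | applicable
match: 0->4, 1->0, 2->2, 3->1, 4->8 | applicable
match: 0->4, 1->0, 2->2, 3->1, 4->9 | applicable
count: 4
applicable_count: 4


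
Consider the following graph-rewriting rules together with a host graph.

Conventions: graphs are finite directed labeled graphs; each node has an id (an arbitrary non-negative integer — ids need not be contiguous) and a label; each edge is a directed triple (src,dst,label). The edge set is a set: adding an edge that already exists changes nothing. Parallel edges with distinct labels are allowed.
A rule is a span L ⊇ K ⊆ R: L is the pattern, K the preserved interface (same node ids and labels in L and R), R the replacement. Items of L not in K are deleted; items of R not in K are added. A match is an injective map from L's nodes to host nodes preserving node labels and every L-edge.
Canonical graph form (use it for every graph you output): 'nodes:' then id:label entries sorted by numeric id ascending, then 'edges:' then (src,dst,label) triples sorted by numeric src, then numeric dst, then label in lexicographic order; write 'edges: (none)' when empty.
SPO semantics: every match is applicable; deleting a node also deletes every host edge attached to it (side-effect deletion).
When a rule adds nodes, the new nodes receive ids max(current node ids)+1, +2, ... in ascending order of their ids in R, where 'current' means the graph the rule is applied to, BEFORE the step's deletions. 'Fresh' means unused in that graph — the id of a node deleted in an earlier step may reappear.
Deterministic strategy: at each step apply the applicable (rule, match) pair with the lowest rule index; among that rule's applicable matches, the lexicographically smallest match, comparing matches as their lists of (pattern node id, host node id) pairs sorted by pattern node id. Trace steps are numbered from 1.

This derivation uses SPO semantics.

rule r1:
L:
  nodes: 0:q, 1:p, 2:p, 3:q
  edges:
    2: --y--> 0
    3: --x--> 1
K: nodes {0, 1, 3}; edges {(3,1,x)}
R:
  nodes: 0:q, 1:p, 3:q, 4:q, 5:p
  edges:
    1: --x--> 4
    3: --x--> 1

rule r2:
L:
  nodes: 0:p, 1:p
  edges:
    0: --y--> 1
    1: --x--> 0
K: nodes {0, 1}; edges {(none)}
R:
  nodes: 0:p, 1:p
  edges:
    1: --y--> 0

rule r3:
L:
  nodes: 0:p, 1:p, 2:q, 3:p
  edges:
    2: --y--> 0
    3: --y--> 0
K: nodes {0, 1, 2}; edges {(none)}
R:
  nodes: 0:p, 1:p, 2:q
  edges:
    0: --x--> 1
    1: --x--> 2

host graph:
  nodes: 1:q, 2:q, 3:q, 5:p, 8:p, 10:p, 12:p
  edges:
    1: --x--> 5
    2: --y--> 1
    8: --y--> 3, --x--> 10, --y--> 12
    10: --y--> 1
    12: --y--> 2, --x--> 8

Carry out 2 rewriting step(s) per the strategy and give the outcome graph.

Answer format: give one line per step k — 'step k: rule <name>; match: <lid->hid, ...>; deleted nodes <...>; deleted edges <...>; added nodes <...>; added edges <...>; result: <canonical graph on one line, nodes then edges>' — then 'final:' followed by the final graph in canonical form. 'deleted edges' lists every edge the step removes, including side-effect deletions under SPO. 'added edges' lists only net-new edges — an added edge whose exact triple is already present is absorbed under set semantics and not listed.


step 1: rule r1; match: 0->2, 1->5, 2->12, 3->1; deleted nodes 12; deleted edges (8,12,y); (12,2,y); (12,8,x); added nodes 13, 14; added edges (5,13,x); result: nodes: 1:q, 2:q, 3:q, 5:p, 8:p, 10:p, 13:q, 14:p edges: (1,5,x); (2,1,y); (5,13,x); (8,3,y); (8,10,x); (10,1,y)
step 2: rule r1; match: 0->3, 1->5, 2->8, 3->1; deleted nodes 8; deleted edges (8,3,y); (8,10,x); added nodes 15, 16; added edges (5,15,x); result: nodes: 1:q, 2:q, 3:q, 5:p, 10:p, 13:q, 14:p, 15:q, 16:p edges: (1,5,x); (2,1,y); (5,13,x); (5,15,x); (10,1,y)
final:
nodes: 1:q, 2:q, 3:q, 5:p, 10:p, 13:q, 14:p, 15:q, 16:p
edges: (1,5,x); (2,1,y); (5,13,x); (5,15,x); (10,1,y)


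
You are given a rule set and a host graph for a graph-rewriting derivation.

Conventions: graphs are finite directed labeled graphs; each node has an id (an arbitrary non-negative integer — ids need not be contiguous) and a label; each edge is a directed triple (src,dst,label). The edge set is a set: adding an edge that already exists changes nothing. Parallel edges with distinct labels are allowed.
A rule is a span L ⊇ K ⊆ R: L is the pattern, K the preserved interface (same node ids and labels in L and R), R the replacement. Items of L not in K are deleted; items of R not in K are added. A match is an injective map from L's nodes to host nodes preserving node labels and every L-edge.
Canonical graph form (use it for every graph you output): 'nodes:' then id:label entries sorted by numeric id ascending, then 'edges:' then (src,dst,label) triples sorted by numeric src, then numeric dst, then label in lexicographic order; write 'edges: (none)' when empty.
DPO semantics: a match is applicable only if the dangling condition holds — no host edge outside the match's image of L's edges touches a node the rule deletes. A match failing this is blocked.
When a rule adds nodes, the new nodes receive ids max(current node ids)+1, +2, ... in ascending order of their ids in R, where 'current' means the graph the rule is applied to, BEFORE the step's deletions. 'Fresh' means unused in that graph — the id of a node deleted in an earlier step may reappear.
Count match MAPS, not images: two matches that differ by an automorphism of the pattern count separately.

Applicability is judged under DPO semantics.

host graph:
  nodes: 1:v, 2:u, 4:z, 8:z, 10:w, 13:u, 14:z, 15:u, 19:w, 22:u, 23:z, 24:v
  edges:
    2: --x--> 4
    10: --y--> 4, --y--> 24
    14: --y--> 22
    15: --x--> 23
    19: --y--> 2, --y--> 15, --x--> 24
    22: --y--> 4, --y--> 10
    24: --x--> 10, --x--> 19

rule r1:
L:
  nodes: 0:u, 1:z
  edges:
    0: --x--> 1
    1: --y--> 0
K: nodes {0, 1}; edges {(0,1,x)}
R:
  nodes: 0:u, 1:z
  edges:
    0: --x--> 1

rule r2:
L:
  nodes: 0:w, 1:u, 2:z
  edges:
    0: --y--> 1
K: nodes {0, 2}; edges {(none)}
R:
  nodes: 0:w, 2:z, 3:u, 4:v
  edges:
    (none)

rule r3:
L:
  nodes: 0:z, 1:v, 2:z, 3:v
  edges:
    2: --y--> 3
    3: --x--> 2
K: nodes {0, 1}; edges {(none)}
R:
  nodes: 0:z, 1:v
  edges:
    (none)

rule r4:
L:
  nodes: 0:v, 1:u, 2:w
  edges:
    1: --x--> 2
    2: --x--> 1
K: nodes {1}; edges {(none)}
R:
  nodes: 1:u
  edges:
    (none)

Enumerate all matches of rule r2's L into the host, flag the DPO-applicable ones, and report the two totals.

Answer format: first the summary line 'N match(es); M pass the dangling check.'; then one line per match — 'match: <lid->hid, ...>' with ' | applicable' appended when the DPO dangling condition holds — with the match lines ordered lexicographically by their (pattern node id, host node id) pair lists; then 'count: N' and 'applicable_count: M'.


8 match(es); 0 pass the dangling check.
match: 0->19, 1->2, 2->4
match: 0->19, 1->2, 2->8
match: 0->19, 1->2, 2->14
match: 0->19, 1->2, 2->23
match: 0->19, 1->15, 2->4
match: 0->19, 1->15, 2->8
match: 0->19, 1->15, 2->14
match: 0->19, 1->15, 2->23
count: 8
applicable_count: 0


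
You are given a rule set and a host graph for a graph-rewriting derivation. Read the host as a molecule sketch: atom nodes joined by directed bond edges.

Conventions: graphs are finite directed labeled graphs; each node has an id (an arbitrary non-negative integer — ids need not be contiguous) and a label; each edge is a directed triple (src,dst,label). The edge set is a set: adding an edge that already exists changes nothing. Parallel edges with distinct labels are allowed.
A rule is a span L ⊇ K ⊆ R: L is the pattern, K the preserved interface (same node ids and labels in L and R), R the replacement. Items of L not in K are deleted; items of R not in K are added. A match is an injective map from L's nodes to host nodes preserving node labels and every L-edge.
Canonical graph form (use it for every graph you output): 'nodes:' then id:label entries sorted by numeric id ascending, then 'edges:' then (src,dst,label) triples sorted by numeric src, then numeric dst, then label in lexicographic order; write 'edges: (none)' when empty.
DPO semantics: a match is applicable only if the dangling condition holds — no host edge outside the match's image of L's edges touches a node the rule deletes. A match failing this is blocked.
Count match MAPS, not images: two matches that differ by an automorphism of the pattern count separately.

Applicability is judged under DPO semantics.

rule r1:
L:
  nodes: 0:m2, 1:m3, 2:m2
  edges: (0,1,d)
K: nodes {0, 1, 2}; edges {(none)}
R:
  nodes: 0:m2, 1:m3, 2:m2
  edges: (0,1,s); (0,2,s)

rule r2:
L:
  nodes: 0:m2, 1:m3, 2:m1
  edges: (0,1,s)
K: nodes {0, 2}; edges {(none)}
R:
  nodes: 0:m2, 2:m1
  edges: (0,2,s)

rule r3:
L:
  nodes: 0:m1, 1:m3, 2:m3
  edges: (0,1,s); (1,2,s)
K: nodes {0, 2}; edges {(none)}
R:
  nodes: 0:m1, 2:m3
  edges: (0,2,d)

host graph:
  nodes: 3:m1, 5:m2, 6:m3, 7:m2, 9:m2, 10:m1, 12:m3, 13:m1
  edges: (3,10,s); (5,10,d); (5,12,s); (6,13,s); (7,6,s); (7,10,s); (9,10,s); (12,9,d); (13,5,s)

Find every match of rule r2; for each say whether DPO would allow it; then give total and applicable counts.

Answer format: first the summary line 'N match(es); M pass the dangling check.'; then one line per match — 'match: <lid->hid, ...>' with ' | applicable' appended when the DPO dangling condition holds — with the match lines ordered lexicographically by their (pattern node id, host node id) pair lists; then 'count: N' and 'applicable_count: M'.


6 match(es); 0 pass the dangling check.
match: 0->5, 1->12, 2->3
match: 0->5, 1->12, 2->10
match: 0->5, 1->12, 2->13
match: 0->7, 1->6, 2->3
match: 0->7, 1->6, 2->10
match: 0->7, 1->6, 2->13
count: 6
applicable_count: 0


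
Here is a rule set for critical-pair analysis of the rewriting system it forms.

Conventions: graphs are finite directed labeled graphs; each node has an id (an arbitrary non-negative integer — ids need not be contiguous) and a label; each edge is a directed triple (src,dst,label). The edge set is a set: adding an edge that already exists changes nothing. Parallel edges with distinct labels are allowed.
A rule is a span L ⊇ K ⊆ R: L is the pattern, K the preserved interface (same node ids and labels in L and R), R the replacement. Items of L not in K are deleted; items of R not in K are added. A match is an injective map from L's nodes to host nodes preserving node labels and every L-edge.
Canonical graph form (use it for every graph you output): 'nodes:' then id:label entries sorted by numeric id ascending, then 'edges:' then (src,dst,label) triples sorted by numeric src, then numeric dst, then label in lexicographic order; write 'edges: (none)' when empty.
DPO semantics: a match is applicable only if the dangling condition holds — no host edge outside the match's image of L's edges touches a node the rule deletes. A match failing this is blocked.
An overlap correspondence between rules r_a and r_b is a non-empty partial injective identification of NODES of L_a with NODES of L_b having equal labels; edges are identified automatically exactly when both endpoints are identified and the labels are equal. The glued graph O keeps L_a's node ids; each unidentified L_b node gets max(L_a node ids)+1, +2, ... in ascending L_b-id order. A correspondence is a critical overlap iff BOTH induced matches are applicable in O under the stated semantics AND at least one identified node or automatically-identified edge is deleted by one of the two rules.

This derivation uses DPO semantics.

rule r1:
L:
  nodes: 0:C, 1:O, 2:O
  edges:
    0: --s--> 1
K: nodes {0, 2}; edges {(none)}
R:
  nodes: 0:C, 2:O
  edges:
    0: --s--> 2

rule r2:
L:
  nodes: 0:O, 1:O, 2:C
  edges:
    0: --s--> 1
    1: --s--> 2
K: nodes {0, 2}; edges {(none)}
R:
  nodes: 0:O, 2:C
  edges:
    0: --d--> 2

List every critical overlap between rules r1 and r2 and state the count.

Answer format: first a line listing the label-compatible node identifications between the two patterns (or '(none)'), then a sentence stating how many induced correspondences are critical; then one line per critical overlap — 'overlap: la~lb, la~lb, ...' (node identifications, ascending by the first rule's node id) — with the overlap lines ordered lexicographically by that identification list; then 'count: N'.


label-compatible node identifications between L(r1) and L(r2): 0~2, 1~0, 1~1, 2~0, 2~1
2 of the induced correspondences are critical overlaps of r1 and r2.
overlap: 0~2, 2~1
overlap: 2~1
count: 2


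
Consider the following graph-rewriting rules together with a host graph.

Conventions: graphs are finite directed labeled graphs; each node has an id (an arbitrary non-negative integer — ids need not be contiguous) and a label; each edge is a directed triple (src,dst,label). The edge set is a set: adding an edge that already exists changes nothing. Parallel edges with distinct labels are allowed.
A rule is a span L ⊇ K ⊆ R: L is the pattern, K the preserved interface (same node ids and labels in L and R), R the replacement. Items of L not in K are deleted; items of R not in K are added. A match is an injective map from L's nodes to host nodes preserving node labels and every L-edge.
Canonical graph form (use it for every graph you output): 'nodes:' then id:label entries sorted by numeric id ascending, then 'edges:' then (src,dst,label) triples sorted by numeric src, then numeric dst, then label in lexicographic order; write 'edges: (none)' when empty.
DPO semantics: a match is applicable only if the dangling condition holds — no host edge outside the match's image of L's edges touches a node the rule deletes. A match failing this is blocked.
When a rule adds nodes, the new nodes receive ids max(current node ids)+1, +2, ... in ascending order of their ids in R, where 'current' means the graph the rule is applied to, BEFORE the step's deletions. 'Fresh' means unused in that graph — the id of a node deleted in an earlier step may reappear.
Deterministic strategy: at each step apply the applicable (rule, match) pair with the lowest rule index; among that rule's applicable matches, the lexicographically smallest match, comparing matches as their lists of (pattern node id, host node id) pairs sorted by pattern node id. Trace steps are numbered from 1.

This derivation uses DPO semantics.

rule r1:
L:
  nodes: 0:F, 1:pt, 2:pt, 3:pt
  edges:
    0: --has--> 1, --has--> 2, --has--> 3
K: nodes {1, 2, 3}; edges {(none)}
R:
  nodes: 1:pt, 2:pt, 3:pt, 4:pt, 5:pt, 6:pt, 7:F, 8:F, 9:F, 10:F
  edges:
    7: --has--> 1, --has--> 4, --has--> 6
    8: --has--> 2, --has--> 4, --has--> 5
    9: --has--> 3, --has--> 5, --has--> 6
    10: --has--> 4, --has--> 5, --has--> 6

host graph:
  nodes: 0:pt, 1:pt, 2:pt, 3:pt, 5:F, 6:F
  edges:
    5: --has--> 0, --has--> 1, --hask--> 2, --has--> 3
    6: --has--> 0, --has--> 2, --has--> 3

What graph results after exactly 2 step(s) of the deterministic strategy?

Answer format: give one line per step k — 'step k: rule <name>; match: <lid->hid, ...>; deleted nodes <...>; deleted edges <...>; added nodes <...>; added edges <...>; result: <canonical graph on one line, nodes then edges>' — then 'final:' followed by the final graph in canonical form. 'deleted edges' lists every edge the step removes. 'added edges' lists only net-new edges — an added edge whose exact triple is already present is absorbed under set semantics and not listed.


step 1: rule r1; match: 0->6, 1->0, 2->2, 3->3; deleted nodes 6; deleted edges (6,0,has); (6,2,has); (6,3,has); added nodes 7, 8, 9, 10, 11, 12, 13; added edges (10,0,has); (10,7,has); (10,9,has); (11,2,has); (11,7,has); (11,8,has); (12,3,has); (12,8,has); (12,9,has); (13,7,has); (13,8,has); (13,9,has); result: nodes: 0:pt, 1:pt, 2:pt, 3:pt, 5:F, 7:pt, 8:pt, 9:pt, 10:F, 11:F, 12:F, 13:F edges: (5,0,has); (5,1,has); (5,2,hask); (5,3,has); (10,0,has); (10,7,has); (10,9,has); (11,2,has); (11,7,has); (11,8,has); (12,3,has); (12,8,has); (12,9,has); (13,7,has); (13,8,has); (13,9,has)
step 2: rule r1; match: 0->10, 1->0, 2->7, 3->9; deleted nodes 10; deleted edges (10,0,has); (10,7,has); (10,9,has); added nodes 14, 15, 16, 17, 18, 19, 20; added edges (17,0,has); (17,14,has); (17,16,has); (18,7,has); (18,14,has); (18,15,has); (19,9,has); (19,15,has); (19,16,has); (20,14,has); (20,15,has); (20,16,has); result: nodes: 0:pt, 1:pt, 2:pt, 3:pt, 5:F, 7:pt, 8:pt, 9:pt, 11:F, 12:F, 13:F, 14:pt, 15:pt, 16:pt, 17:F, 18:F, 19:F, 20:F edges: (5,0,has); (5,1,has); (5,2,hask); (5,3,has); (11,2,has); (11,7,has); (11,8,has); (12,3,has); (12,8,has); (12,9,has); (13,7,has); (13,8,has); (13,9,has); (17,0,has); (17,14,has); (17,16,has); (18,7,has); (18,14,has); (18,15,has); (19,9,has); (19,15,has); (19,16,has); (20,14,has); (20,15,has); (20,16,has)
final:
nodes: 0:pt, 1:pt, 2:pt, 3:pt, 5:F, 7:pt, 8:pt, 9:pt, 11:F, 12:F, 13:F, 14:pt, 15:pt, 16:pt, 17:F, 18:F, 19:F, 20:F
edges: (5,0,has); (5,1,has); (5,2,hask); (5,3,has); (11,2,has); (11,7,has); (11,8,has); (12,3,has); (12,8,has); (12,9,has); (13,7,has); (13,8,has); (13,9,has); (17,0,has); (17,14,has); (17,16,has); (18,7,has); (18,14,has); (18,15,has); (19,9,has); (19,15,has); (19,16,has); (20,14,has); (20,15,has); (20,16,has)
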